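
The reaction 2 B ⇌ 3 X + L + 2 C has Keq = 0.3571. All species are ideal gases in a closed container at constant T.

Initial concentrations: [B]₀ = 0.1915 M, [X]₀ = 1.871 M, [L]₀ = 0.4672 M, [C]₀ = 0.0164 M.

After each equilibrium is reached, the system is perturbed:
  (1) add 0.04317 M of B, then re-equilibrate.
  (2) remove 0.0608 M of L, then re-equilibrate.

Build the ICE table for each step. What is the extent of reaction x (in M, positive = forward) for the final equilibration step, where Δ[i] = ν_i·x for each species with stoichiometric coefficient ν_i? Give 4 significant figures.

x = 0.00143 M

Q₀ = 0.02244 vs Keq = 0.3571 ⇒ Q<K, forward
Step 1:
                   B          X          L          C
  init        0.1915      1.871     0.4672     0.0164
  Δ         -0.03426    0.05139    0.01713    0.03426
  eq          0.1572      1.922     0.4843    0.05066
  solve Keq expr → x = 0.01713; check Q = 0.3571
Then add 0.04317 M of B.
Step 2:
                   B          X          L          C
  init        0.2004      1.922     0.4843    0.05066
  Δ        -0.009763    0.01464   0.004882   0.009763
  eq          0.1907      1.937     0.4892    0.06042
  solve Keq expr → x = 0.004882; check Q = 0.3571
Then remove 0.0608 M of L.
Step 3:
                   B          X          L          C
  init        0.1907      1.937     0.4284    0.06042
  Δ         -0.00286    0.00429    0.00143    0.00286
  eq          0.1878      1.941     0.4298    0.06328
  solve Keq expr → x = 0.00143; check Q = 0.3571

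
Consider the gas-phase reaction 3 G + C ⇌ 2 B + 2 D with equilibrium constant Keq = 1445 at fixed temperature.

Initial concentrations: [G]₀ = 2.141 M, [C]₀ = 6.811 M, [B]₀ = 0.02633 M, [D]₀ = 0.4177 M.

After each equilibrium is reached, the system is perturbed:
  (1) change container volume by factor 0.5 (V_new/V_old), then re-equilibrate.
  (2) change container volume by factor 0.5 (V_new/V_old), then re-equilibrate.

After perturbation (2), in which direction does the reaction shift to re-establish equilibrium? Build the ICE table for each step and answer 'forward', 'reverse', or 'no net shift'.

Direction: no net shift

Q₀ = 1.8095e-06 vs Keq = 1445 ⇒ Q<K, forward
Step 1:
                   G          C          B          D
  init         2.141      6.811    0.02633     0.4177
  Δ           -2.052    -0.6841      1.368      1.368
  eq         0.08881      6.127      1.394      1.786
  solve Keq expr → x = 0.6841; check Q = 1445
Then change container volume by factor 0.5 (V_new/V_old).
Step 2:
                   G          C          B          D
  init        0.1776      12.25      2.789      3.572
  Δ                0          0          0          0
  eq          0.1776      12.25      2.789      3.572
  solve Keq expr → x = 0; check Q = 1445
Then change container volume by factor 0.5 (V_new/V_old).
Step 3:
                   G          C          B          D
  init        0.3552      24.51      5.578      7.143
  Δ                0          0          0          0
  eq          0.3552      24.51      5.578      7.143
  solve Keq expr → x = 0; check Q = 1445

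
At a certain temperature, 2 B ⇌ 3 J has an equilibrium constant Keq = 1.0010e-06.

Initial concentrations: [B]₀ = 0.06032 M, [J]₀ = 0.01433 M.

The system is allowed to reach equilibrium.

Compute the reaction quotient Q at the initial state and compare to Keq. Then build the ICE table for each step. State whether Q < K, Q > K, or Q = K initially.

Q₀ = 8.0875e-04; Q > K (proceeds reverse)

Q₀ = 8.0875e-04 vs Keq = 1.0010e-06 ⇒ Q>K, reverse
Step 1:
                   B          J
  init       0.06032    0.01433
  Δ         0.008434   -0.01265
  eq         0.06875   0.001679
  solve Keq expr → x = -0.004217; check Q = 1.0010e-06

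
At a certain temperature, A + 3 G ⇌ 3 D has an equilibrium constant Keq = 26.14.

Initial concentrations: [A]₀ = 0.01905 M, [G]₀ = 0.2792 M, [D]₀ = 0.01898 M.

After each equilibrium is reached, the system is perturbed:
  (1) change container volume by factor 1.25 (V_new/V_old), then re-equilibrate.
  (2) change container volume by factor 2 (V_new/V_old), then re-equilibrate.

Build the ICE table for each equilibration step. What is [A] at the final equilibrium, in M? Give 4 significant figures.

Q₀ = 0.01649 vs Keq = 26.14 ⇒ Q<K, forward
Step 1:
                  A         G         D
  init      0.01905    0.2792   0.01898
  Δ        -0.01779  -0.05338   0.05338
  eq       0.001258    0.2258   0.07236
  solve Keq expr → x = 0.01779; check Q = 26.14
Then change container volume by factor 1.25 (V_new/V_old).
Step 2:
                  A         G         D
  init     0.001007    0.1807   0.05788
  Δ       2.0069e-04 6.0208e-04 -6.0208e-04
  eq       0.001207    0.1813   0.05728
  solve Keq expr → x = -2.0069e-04; check Q = 26.14
Then change container volume by factor 2 (V_new/V_old).
Step 3:
                  A         G         D
  init    6.0367e-04   0.09063   0.02864
  Δ       4.1192e-04  0.001236 -0.001236
  eq       0.001016   0.09187   0.02741
  solve Keq expr → x = -4.1192e-04; check Q = 26.14

[A]_eq = 0.001016 M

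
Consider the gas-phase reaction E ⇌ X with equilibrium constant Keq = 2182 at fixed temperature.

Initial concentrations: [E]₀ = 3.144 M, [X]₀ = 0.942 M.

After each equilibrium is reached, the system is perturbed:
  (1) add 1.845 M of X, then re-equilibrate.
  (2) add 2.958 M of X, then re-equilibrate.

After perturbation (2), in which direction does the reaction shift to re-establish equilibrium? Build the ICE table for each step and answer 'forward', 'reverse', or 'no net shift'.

Direction: reverse

Q₀ = 0.2996 vs Keq = 2182 ⇒ Q<K, forward
Step 1:
                    E           X
  Initial       3.144       0.942
  Change       -3.142       3.142
  Equil      0.001872       4.084
  solve Keq expr → x = 3.142; check Q = 2182
Then add 1.845 M of X.
Step 2:
                    E           X
  Initial    0.001872       5.929
  Change   8.4517e-04 -8.4517e-04
  Equil      0.002717       5.928
  solve Keq expr → x = -8.4517e-04; check Q = 2182
Then add 2.958 M of X.
Step 3:
                    E           X
  Initial    0.002717       8.886
  Change     0.001355   -0.001355
  Equil      0.004072       8.885
  solve Keq expr → x = -0.001355; check Q = 2182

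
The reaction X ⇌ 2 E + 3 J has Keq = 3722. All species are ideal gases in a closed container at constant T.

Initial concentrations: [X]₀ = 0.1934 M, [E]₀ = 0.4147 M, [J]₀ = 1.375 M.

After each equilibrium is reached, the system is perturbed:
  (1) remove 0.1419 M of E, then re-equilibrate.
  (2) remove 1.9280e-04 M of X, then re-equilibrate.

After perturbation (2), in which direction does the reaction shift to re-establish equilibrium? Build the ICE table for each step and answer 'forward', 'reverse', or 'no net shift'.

Q₀ = 2.312 vs Keq = 3722 ⇒ Q<K, forward
Step 1:
                   X          E          J
  init        0.1934     0.4147      1.375
  Δ          -0.1921     0.3843     0.5764
  eq        0.001274      0.799      1.951
  solve Keq expr → x = 0.1921; check Q = 3722
Then remove 0.1419 M of E.
Step 2:
                   X          E          J
  init      0.001274     0.6571      1.951
  Δ       -4.0869e-04 8.1739e-04   0.001226
  eq      8.6565e-04     0.6579      1.953
  solve Keq expr → x = 4.0869e-04; check Q = 3722
Then remove 1.9280e-04 M of X.
Step 3:
                   X          E          J
  init    6.7285e-04     0.6579      1.953
  Δ       1.9103e-04 -3.8207e-04 -5.7310e-04
  eq      8.6389e-04     0.6575      1.952
  solve Keq expr → x = -1.9103e-04; check Q = 3722

Direction: reverse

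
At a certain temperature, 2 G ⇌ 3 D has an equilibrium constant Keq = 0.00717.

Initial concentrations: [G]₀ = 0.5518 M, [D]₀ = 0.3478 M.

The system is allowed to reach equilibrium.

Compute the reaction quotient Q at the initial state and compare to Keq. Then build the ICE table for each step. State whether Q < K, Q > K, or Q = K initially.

Q₀ = 0.1382; Q > K (proceeds reverse)

Q₀ = 0.1382 vs Keq = 0.00717 ⇒ Q>K, reverse
Step 1:
                   G          D
  Initial     0.5518     0.3478
  Change      0.1321    -0.1981
  Equil       0.6839     0.1497
  solve Keq expr → x = -0.06604; check Q = 0.00717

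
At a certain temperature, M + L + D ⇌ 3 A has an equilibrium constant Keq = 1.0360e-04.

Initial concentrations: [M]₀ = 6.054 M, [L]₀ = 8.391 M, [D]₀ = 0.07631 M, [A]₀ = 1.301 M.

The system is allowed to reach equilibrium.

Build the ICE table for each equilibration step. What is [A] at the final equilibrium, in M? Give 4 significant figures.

Q₀ = 0.5681 vs Keq = 1.0360e-04 ⇒ Q>K, reverse
Step 1:
                   M          L          D          A
  init         6.054      8.391    0.07631      1.301
  Δ           0.3872     0.3872     0.3872     -1.161
  eq           6.441      8.778     0.4635     0.1395
  solve Keq expr → x = -0.3872; check Q = 1.0360e-04

[A]_eq = 0.1395 M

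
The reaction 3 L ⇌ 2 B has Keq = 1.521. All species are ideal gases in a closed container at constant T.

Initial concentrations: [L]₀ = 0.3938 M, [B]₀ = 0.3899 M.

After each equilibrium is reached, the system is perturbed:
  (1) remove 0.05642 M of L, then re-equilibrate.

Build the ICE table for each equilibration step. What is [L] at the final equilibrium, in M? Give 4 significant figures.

[L]_eq = 0.4195 M

Q₀ = 2.489 vs Keq = 1.521 ⇒ Q>K, reverse
Step 1:
                  L         B
  Initial    0.3938    0.3899
  Change    0.04575   -0.0305
  Equil      0.4396    0.3594
  solve Keq expr → x = -0.01525; check Q = 1.521
Then remove 0.05642 M of L.
Step 2:
                  L         B
  Initial    0.3831    0.3594
  Change     0.0364  -0.02427
  Equil      0.4195    0.3351
  solve Keq expr → x = -0.01213; check Q = 1.521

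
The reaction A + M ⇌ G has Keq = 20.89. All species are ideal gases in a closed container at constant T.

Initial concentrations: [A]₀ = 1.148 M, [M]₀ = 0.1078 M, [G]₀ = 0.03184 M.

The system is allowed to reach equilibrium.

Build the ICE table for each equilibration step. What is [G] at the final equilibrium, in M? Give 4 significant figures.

Q₀ = 0.2573 vs Keq = 20.89 ⇒ Q<K, forward
Step 1:
                  A         M         G
  I           1.148    0.1078   0.03184
  C         -0.1017   -0.1017    0.1017
  E           1.046  0.006109    0.1335
  solve Keq expr → x = 0.1017; check Q = 20.89

[G]_eq = 0.1335 M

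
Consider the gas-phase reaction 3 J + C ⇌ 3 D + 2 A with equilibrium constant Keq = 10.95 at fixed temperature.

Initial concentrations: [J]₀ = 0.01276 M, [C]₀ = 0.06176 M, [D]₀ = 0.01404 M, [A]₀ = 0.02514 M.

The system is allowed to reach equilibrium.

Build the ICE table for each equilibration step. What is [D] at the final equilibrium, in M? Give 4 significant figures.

[D]_eq = 0.024 M

Q₀ = 0.01363 vs Keq = 10.95 ⇒ Q<K, forward
Step 1:
                   J          C          D          A
  I          0.01276    0.06176    0.01404    0.02514
  C        -0.009965  -0.003322   0.009965   0.006643
  E         0.002795    0.05844      0.024    0.03178
  solve Keq expr → x = 0.003322; check Q = 10.95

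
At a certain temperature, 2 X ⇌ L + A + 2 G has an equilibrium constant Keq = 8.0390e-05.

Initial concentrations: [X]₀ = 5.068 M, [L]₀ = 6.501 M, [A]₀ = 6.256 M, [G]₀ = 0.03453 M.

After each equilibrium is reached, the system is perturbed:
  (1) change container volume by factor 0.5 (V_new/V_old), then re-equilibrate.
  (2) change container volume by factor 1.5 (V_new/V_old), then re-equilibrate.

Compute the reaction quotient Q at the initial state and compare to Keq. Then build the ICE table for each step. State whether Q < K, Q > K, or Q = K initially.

Q₀ = 0.001888; Q > K (proceeds reverse)

Q₀ = 0.001888 vs Keq = 8.0390e-05 ⇒ Q>K, reverse
Step 1:
                   X          L          A          G
  Initial      5.068      6.501      6.256    0.03453
  Change     0.02735   -0.01368   -0.01368   -0.02735
  Equil        5.095      6.487      6.242   0.007179
  solve Keq expr → x = -0.01368; check Q = 8.0390e-05
Then change container volume by factor 0.5 (V_new/V_old).
Step 2:
                   X          L          A          G
  Initial      10.19      12.97      12.48    0.01436
  Change    0.007172  -0.003586  -0.003586  -0.007172
  Equil         10.2      12.97      12.48   0.007186
  solve Keq expr → x = -0.003586; check Q = 8.0390e-05
Then change container volume by factor 1.5 (V_new/V_old).
Step 3:
                   X          L          A          G
  Initial      6.799      8.647      8.321   0.004791
  Change   -0.002392   0.001196   0.001196   0.002392
  Equil        6.796      8.649      8.322   0.007183
  solve Keq expr → x = 0.001196; check Q = 8.0390e-05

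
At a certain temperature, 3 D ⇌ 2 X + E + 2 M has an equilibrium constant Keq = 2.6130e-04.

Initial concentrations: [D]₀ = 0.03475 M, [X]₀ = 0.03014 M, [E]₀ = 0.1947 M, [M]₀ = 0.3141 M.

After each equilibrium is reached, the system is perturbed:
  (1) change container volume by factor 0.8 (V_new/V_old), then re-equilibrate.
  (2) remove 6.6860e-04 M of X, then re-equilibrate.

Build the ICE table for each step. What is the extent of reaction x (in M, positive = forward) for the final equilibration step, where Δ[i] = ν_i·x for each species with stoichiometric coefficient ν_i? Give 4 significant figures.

Q₀ = 0.4158 vs Keq = 2.6130e-04 ⇒ Q>K, reverse
Step 1:
                  D         X         E         M
  init      0.03475   0.03014    0.1947    0.3141
  Δ         0.04106  -0.02737  -0.01369  -0.02737
  eq        0.07581  0.002766     0.181    0.2867
  solve Keq expr → x = -0.01369; check Q = 2.6130e-04
Then change container volume by factor 0.8 (V_new/V_old).
Step 2:
                  D         X         E         M
  init      0.09476  0.003457    0.2263    0.3584
  Δ       9.6326e-04 -6.4217e-04 -3.2109e-04 -6.4217e-04
  eq        0.09573  0.002815    0.2259    0.3578
  solve Keq expr → x = -3.2109e-04; check Q = 2.6130e-04
Then remove 6.6860e-04 M of X.
Step 3:
                  D         X         E         M
  init      0.09573  0.002147    0.2259    0.3578
  Δ       -9.3136e-04 6.2091e-04 3.1045e-04 6.2091e-04
  eq         0.0948  0.002768    0.2263    0.3584
  solve Keq expr → x = 3.1045e-04; check Q = 2.6130e-04

x = 3.1045e-04 M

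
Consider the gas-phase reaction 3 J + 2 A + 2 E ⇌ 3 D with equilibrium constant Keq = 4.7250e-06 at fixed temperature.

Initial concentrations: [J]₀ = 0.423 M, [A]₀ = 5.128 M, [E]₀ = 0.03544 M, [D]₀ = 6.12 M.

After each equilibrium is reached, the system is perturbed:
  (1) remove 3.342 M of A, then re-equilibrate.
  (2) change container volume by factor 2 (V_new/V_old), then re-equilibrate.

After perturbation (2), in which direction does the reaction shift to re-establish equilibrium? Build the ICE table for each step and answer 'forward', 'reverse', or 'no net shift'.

Direction: reverse

Q₀ = 9.1696e+04 vs Keq = 4.7250e-06 ⇒ Q>K, reverse
Step 1:
                   J          A          E          D
  Initial      0.423      5.128    0.03544       6.12
  Change       5.205       3.47       3.47     -5.205
  Equil        5.628      8.598      3.506     0.9147
  solve Keq expr → x = -1.735; check Q = 4.7250e-06
Then remove 3.342 M of A.
Step 2:
                   J          A          E          D
  Initial      5.628      5.256      3.506     0.9147
  Change      0.2027     0.1352     0.1352    -0.2027
  Equil        5.831      5.391      3.641      0.712
  solve Keq expr → x = -0.06758; check Q = 4.7250e-06
Then change container volume by factor 2 (V_new/V_old).
Step 3:
                   J          A          E          D
  Initial      2.916      2.696       1.82      0.356
  Change      0.1933     0.1289     0.1289    -0.1933
  Equil        3.109      2.825      1.949     0.1627
  solve Keq expr → x = -0.06444; check Q = 4.7250e-06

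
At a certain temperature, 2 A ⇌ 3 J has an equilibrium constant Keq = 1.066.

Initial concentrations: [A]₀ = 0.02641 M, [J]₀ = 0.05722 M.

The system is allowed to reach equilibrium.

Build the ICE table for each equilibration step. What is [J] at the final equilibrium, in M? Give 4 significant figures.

Q₀ = 0.2686 vs Keq = 1.066 ⇒ Q<K, forward
Step 1:
                   A          J
  I          0.02641    0.05722
  C         -0.00849    0.01273
  E          0.01792    0.06995
  solve Keq expr → x = 0.004245; check Q = 1.066

[J]_eq = 0.06995 M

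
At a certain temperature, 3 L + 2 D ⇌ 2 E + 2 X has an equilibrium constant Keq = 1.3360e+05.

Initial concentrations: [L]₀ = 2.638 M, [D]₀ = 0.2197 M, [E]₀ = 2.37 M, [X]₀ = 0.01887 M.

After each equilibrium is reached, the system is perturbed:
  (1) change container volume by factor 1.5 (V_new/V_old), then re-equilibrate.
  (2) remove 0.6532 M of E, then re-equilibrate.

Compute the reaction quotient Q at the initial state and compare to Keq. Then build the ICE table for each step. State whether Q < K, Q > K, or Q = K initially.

Q₀ = 0.002257 vs Keq = 1.3360e+05 ⇒ Q<K, forward
Step 1:
                   L          D          E          X
  init         2.638     0.2197       2.37    0.01887
  Δ          -0.3288    -0.2192     0.2192     0.2192
  eq           2.309 4.8064e-04      2.589     0.2381
  solve Keq expr → x = 0.1096; check Q = 1.3360e+05
Then change container volume by factor 1.5 (V_new/V_old).
Step 2:
                   L          D          E          X
  init         1.539 3.2043e-04      1.726     0.1587
  Δ       1.0767e-04 7.1780e-05 -7.1780e-05 -7.1780e-05
  eq            1.54 3.9221e-04      1.726     0.1587
  solve Keq expr → x = -3.5890e-05; check Q = 1.3360e+05
Then remove 0.6532 M of E.
Step 3:
                   L          D          E          X
  init          1.54 3.9221e-04      1.073     0.1587
  Δ       -2.2216e-04 -1.4811e-04 1.4811e-04 1.4811e-04
  eq           1.539 2.4410e-04      1.073     0.1588
  solve Keq expr → x = 7.4055e-05; check Q = 1.3360e+05

Q₀ = 0.002257; Q < K (proceeds forward)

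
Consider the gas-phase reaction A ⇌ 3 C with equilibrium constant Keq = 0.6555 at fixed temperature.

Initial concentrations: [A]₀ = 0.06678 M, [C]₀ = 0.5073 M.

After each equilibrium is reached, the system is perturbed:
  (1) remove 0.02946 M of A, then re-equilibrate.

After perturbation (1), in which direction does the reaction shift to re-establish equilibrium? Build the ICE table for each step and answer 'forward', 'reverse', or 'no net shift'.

Direction: reverse

Q₀ = 1.955 vs Keq = 0.6555 ⇒ Q>K, reverse
Step 1:
                   A          C
  I          0.06678     0.5073
  C          0.03424    -0.1027
  E            0.101     0.4046
  solve Keq expr → x = -0.03424; check Q = 0.6555
Then remove 0.02946 M of A.
Step 2:
                   A          C
  I          0.07156     0.4046
  C         0.009527   -0.02858
  E          0.08109      0.376
  solve Keq expr → x = -0.009527; check Q = 0.6555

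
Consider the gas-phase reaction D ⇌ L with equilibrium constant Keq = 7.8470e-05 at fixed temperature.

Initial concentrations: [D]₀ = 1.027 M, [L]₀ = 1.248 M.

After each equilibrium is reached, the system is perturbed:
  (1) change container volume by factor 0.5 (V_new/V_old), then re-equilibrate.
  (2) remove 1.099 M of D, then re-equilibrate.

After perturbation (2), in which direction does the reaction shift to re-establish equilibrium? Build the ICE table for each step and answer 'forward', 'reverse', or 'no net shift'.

Direction: reverse

Q₀ = 1.215 vs Keq = 7.8470e-05 ⇒ Q>K, reverse
Step 1:
                   D          L
  I            1.027      1.248
  C            1.248     -1.248
  E            2.275 1.7851e-04
  solve Keq expr → x = -1.248; check Q = 7.8470e-05
Then change container volume by factor 0.5 (V_new/V_old).
Step 2:
                   D          L
  I             4.55 3.5701e-04
  C                0          0
  E             4.55 3.5701e-04
  solve Keq expr → x = 0; check Q = 7.8470e-05
Then remove 1.099 M of D.
Step 3:
                   D          L
  I            3.451 3.5701e-04
  C       8.6232e-05 -8.6232e-05
  E            3.451 2.7078e-04
  solve Keq expr → x = -8.6232e-05; check Q = 7.8470e-05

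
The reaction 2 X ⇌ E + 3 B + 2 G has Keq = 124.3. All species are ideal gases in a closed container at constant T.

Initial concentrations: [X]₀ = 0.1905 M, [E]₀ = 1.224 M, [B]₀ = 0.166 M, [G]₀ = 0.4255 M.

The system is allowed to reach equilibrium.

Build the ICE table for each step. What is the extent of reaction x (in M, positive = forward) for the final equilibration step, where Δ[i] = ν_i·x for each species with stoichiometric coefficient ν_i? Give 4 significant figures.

x = 0.0867 M

Q₀ = 0.02793 vs Keq = 124.3 ⇒ Q<K, forward
Step 1:
                    X           E           B           G
  I            0.1905       1.224       0.166      0.4255
  C           -0.1734      0.0867      0.2601      0.1734
  E            0.0171       1.311      0.4261      0.5989
  solve Keq expr → x = 0.0867; check Q = 124.3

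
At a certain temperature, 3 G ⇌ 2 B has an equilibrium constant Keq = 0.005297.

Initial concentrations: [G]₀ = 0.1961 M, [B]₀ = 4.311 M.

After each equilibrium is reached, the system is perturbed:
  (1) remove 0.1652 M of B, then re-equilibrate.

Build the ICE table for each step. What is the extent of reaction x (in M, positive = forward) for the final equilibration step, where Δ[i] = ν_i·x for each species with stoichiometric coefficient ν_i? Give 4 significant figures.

x = 0.06009 M

Q₀ = 2464 vs Keq = 0.005297 ⇒ Q>K, reverse
Step 1:
                   G          B
  init        0.1961      4.311
  Δ            5.126     -3.417
  eq           5.322     0.8936
  solve Keq expr → x = -1.709; check Q = 0.005297
Then remove 0.1652 M of B.
Step 2:
                   G          B
  init         5.322     0.7284
  Δ          -0.1803     0.1202
  eq           5.142     0.8486
  solve Keq expr → x = 0.06009; check Q = 0.005297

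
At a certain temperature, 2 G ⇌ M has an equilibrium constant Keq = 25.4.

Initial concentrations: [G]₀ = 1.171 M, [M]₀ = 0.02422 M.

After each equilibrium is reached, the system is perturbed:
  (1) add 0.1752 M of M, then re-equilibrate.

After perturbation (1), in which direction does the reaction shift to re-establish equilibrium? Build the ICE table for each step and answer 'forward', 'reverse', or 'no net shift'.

Direction: reverse

Q₀ = 0.01766 vs Keq = 25.4 ⇒ Q<K, forward
Step 1:
                    G           M
  init          1.171     0.02422
  Δ            -1.026      0.5128
  eq           0.1454       0.537
  solve Keq expr → x = 0.5128; check Q = 25.4
Then add 0.1752 M of M.
Step 2:
                    G           M
  init         0.1454      0.7122
  Δ           0.02082    -0.01041
  eq           0.1662      0.7018
  solve Keq expr → x = -0.01041; check Q = 25.4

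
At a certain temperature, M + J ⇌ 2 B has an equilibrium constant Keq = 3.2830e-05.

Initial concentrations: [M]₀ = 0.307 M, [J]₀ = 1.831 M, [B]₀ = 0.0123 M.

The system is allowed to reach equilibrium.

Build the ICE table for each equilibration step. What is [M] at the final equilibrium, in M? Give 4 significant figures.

Q₀ = 2.6914e-04 vs Keq = 3.2830e-05 ⇒ Q>K, reverse
Step 1:
                    M           J           B
  Initial       0.307       1.831      0.0123
  Change     0.003986    0.003986   -0.007972
  Equil         0.311       1.835    0.004328
  solve Keq expr → x = -0.003986; check Q = 3.2830e-05

[M]_eq = 0.311 M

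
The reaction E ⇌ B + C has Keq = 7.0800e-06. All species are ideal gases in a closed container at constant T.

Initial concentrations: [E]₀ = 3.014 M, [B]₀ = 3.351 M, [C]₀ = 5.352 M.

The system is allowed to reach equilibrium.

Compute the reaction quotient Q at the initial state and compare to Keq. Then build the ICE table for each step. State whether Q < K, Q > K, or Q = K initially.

Q₀ = 5.95; Q > K (proceeds reverse)

Q₀ = 5.95 vs Keq = 7.0800e-06 ⇒ Q>K, reverse
Step 1:
                   E          B          C
  Initial      3.014      3.351      5.352
  Change       3.351     -3.351     -3.351
  Equil        6.365 2.2521e-05      2.001
  solve Keq expr → x = -3.351; check Q = 7.0800e-06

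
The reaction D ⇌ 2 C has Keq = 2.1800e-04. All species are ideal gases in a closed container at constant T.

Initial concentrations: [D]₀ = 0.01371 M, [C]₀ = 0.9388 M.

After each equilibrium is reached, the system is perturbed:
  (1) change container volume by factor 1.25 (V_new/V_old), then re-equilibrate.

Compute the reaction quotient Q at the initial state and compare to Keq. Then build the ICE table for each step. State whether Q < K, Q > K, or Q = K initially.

Q₀ = 64.28; Q > K (proceeds reverse)

Q₀ = 64.28 vs Keq = 2.1800e-04 ⇒ Q>K, reverse
Step 1:
                   D          C
  I          0.01371     0.9388
  C           0.4643    -0.9286
  E            0.478    0.01021
  solve Keq expr → x = -0.4643; check Q = 2.1800e-04
Then change container volume by factor 1.25 (V_new/V_old).
Step 2:
                   D          C
  I           0.3824   0.008166
  C       -4.7910e-04 9.5820e-04
  E           0.3819   0.009125
  solve Keq expr → x = 4.7910e-04; check Q = 2.1800e-04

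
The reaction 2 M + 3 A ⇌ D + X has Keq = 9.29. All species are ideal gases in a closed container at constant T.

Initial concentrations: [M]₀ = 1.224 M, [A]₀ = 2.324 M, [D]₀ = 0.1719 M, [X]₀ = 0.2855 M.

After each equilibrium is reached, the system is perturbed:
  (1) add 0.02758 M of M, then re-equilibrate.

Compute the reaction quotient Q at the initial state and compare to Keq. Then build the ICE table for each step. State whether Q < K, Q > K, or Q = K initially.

Q₀ = 0.00261; Q < K (proceeds forward)

Q₀ = 0.00261 vs Keq = 9.29 ⇒ Q<K, forward
Step 1:
                  M         A         D         X
  I           1.224     2.324    0.1719    0.2855
  C         -0.9522    -1.428    0.4761    0.4761
  E          0.2718    0.8958     0.648    0.7616
  solve Keq expr → x = 0.4761; check Q = 9.29
Then add 0.02758 M of M.
Step 2:
                  M         A         D         X
  I          0.2994    0.8958     0.648    0.7616
  C        -0.01447  -0.02171  0.007237  0.007237
  E           0.285    0.8741    0.6552    0.7688
  solve Keq expr → x = 0.007237; check Q = 9.29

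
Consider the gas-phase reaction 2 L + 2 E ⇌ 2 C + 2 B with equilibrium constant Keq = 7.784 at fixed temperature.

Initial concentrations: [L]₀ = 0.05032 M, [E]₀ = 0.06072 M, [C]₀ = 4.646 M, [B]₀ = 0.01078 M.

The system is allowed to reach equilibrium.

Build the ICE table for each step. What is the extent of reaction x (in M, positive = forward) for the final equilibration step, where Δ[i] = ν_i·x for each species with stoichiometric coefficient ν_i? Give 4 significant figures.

Q₀ = 268.7 vs Keq = 7.784 ⇒ Q>K, reverse
Step 1:
                   L          E          C          B
  Initial    0.05032    0.06072      4.646    0.01078
  Change    0.008343   0.008343  -0.008343  -0.008343
  Equil      0.05866    0.06906      4.638   0.002437
  solve Keq expr → x = -0.004171; check Q = 7.784

x = -0.004171 M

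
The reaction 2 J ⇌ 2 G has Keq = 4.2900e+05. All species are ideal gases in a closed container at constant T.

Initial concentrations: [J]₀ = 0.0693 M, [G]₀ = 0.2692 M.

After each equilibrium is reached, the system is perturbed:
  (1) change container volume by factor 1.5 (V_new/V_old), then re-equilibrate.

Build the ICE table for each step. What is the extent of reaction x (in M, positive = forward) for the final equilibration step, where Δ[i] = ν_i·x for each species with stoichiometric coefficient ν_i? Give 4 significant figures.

Q₀ = 15.09 vs Keq = 4.2900e+05 ⇒ Q<K, forward
Step 1:
                  J         G
  Initial    0.0693    0.2692
  Change   -0.06878   0.06878
  Equil   5.1602e-04     0.338
  solve Keq expr → x = 0.03439; check Q = 4.2900e+05
Then change container volume by factor 1.5 (V_new/V_old).
Step 2:
                  J         G
  Initial 3.4401e-04    0.2253
  Change          0         0
  Equil   3.4401e-04    0.2253
  solve Keq expr → x = 0; check Q = 4.2900e+05

x = 0 M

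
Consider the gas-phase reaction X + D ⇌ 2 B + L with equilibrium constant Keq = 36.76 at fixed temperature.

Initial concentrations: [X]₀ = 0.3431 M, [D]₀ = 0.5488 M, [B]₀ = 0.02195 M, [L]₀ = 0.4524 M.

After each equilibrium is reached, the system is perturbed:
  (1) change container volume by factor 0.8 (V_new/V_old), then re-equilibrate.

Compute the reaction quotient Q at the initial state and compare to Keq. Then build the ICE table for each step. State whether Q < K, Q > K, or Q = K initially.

Q₀ = 0.001158 vs Keq = 36.76 ⇒ Q<K, forward
Step 1:
                  X         D         B         L
  Initial    0.3431    0.5488   0.02195    0.4524
  Change    -0.3081   -0.3081    0.6162    0.3081
  Equil       0.035    0.2407    0.6381    0.7605
  solve Keq expr → x = 0.3081; check Q = 36.76
Then change container volume by factor 0.8 (V_new/V_old).
Step 2:
                  X         D         B         L
  Initial   0.04375    0.3009    0.7977    0.9506
  Change   0.007307  0.007307  -0.01461 -0.007307
  Equil     0.05106    0.3082    0.7831    0.9433
  solve Keq expr → x = -0.007307; check Q = 36.76

Q₀ = 0.001158; Q < K (proceeds forward)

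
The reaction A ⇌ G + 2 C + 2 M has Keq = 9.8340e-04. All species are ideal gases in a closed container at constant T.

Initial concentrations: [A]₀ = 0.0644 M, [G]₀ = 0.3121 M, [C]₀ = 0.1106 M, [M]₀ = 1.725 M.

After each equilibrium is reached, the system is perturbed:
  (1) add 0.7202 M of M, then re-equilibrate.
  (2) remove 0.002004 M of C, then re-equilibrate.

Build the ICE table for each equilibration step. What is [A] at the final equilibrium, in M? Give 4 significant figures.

[A]_eq = 0.1143 M

Q₀ = 0.1764 vs Keq = 9.8340e-04 ⇒ Q>K, reverse
Step 1:
                  A         G         C         M
  Initial    0.0644    0.3121    0.1106     1.725
  Change    0.04897  -0.04897  -0.09795  -0.09795
  Equil      0.1134    0.2631   0.01265     1.627
  solve Keq expr → x = -0.04897; check Q = 9.8340e-04
Then add 0.7202 M of M.
Step 2:
                  A         G         C         M
  Initial    0.1134    0.2631   0.01265     2.347
  Change   0.001882 -0.001882 -0.003763 -0.003763
  Equil      0.1153    0.2612  0.008888     2.343
  solve Keq expr → x = -0.001882; check Q = 9.8340e-04
Then remove 0.002004 M of C.
Step 3:
                  A         G         C         M
  Initial    0.1153    0.2612  0.006884     2.343
  Change  -9.7137e-04 9.7137e-04  0.001943  0.001943
  Equil      0.1143    0.2622  0.008827     2.345
  solve Keq expr → x = 9.7137e-04; check Q = 9.8340e-04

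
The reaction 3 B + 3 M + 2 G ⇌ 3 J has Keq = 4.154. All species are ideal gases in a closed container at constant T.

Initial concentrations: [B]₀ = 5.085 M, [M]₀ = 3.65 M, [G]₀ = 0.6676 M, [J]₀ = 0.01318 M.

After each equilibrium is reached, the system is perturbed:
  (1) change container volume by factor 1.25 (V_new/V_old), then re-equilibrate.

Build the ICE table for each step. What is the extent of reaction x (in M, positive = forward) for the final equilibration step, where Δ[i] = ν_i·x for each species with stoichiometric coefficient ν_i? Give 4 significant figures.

x = -0.003698 M

Q₀ = 8.0346e-10 vs Keq = 4.154 ⇒ Q<K, forward
Step 1:
                    B           M           G           J
  init          5.085        3.65      0.6676     0.01318
  Δ           -0.9813     -0.9813     -0.6542      0.9813
  eq            4.104       2.669     0.01342      0.9944
  solve Keq expr → x = 0.3271; check Q = 4.154
Then change container volume by factor 1.25 (V_new/V_old).
Step 2:
                    B           M           G           J
  init          3.283       2.135     0.01074      0.7956
  Δ           0.01109     0.01109    0.007397    -0.01109
  eq            3.294       2.146     0.01814      0.7845
  solve Keq expr → x = -0.003698; check Q = 4.154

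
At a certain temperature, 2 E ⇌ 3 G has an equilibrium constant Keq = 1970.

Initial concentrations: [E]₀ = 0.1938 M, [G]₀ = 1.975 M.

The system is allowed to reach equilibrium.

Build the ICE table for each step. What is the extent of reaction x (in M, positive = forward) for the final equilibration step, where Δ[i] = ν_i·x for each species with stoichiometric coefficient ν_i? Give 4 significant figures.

x = 0.06117 M

Q₀ = 205.1 vs Keq = 1970 ⇒ Q<K, forward
Step 1:
                  E         G
  Initial    0.1938     1.975
  Change    -0.1223    0.1835
  Equil     0.07145     2.159
  solve Keq expr → x = 0.06117; check Q = 1970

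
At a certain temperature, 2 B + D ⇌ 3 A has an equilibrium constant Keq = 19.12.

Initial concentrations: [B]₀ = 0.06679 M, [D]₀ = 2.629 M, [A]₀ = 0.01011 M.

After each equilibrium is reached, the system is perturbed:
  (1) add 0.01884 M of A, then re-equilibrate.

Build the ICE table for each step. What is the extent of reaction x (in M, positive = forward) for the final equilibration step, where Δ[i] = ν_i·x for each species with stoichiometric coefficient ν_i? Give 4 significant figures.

Q₀ = 8.8113e-05 vs Keq = 19.12 ⇒ Q<K, forward
Step 1:
                   B          D          A
  Initial    0.06679      2.629    0.01011
  Change    -0.06208   -0.03104    0.09313
  Equil     0.004706      2.598     0.1032
  solve Keq expr → x = 0.03104; check Q = 19.12
Then add 0.01884 M of A.
Step 2:
                   B          D          A
  Initial   0.004706      2.598     0.1221
  Change     0.00121 6.0513e-04  -0.001815
  Equil     0.005917      2.599     0.1203
  solve Keq expr → x = -6.0513e-04; check Q = 19.12

x = -6.0513e-04 M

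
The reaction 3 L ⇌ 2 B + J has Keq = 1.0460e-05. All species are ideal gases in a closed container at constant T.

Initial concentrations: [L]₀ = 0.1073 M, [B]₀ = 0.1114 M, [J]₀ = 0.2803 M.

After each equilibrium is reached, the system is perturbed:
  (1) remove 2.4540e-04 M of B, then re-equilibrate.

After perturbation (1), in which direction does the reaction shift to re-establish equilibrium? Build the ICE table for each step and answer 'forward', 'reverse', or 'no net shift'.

Q₀ = 2.816 vs Keq = 1.0460e-05 ⇒ Q>K, reverse
Step 1:
                  L         B         J
  I          0.1073    0.1114    0.2803
  C          0.1656   -0.1104  -0.05521
  E          0.2729 9.7207e-04    0.2251
  solve Keq expr → x = -0.05521; check Q = 1.0460e-05
Then remove 2.4540e-04 M of B.
Step 2:
                  L         B         J
  I          0.2729 7.2667e-04    0.2251
  C       -3.6478e-04 2.4319e-04 1.2159e-04
  E          0.2726 9.6986e-04    0.2252
  solve Keq expr → x = 1.2159e-04; check Q = 1.0460e-05

Direction: forward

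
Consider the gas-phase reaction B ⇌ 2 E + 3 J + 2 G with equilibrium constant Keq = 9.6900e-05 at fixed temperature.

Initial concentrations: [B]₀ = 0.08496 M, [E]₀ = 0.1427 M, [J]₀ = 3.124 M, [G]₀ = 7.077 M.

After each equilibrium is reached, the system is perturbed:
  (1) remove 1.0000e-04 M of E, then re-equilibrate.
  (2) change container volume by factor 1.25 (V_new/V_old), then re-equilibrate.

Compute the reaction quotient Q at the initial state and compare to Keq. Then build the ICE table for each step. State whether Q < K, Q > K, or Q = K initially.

Q₀ = 366; Q > K (proceeds reverse)

Q₀ = 366 vs Keq = 9.6900e-05 ⇒ Q>K, reverse
Step 1:
                   B          E          J          G
  Initial    0.08496     0.1427      3.124      7.077
  Change     0.07129    -0.1426    -0.2139    -0.1426
  Equil       0.1563 1.1303e-04       2.91      6.934
  solve Keq expr → x = -0.07129; check Q = 9.6900e-05
Then remove 1.0000e-04 M of E.
Step 2:
                   B          E          J          G
  Initial     0.1563 1.3032e-05       2.91      6.934
  Change  -4.9986e-05 9.9972e-05 1.4996e-04 9.9972e-05
  Equil       0.1562 1.1300e-04       2.91      6.935
  solve Keq expr → x = 4.9986e-05; check Q = 9.6900e-05
Then change container volume by factor 1.25 (V_new/V_old).
Step 3:
                   B          E          J          G
  Initial      0.125 9.0403e-05      2.328      5.548
  Change  -4.3059e-05 8.6117e-05 1.2918e-04 8.6117e-05
  Equil       0.1249 1.7652e-04      2.328      5.548
  solve Keq expr → x = 4.3059e-05; check Q = 9.6900e-05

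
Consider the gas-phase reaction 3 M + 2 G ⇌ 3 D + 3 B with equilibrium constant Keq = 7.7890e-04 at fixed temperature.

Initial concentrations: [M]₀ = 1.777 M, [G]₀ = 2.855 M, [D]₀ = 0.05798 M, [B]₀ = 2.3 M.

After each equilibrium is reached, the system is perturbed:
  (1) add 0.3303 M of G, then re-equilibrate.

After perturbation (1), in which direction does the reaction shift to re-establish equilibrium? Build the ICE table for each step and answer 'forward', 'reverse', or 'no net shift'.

Q₀ = 5.1849e-05 vs Keq = 7.7890e-04 ⇒ Q<K, forward
Step 1:
                  M         G         D         B
  init        1.777     2.855   0.05798       2.3
  Δ        -0.07341  -0.04894   0.07341   0.07341
  eq          1.704     2.806    0.1314     2.373
  solve Keq expr → x = 0.02447; check Q = 7.7890e-04
Then add 0.3303 M of G.
Step 2:
                  M         G         D         B
  init        1.704     3.136    0.1314     2.373
  Δ       -0.008707 -0.005805  0.008707  0.008707
  eq          1.695     3.131    0.1401     2.382
  solve Keq expr → x = 0.002902; check Q = 7.7890e-04

Direction: forward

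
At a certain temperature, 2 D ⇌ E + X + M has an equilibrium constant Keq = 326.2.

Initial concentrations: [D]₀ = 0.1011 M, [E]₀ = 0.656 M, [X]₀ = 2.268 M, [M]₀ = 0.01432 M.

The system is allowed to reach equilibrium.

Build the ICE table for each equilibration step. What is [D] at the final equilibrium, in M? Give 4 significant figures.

Q₀ = 2.084 vs Keq = 326.2 ⇒ Q<K, forward
Step 1:
                  D         E         X         M
  I          0.1011     0.656     2.268   0.01432
  C        -0.08438   0.04219   0.04219   0.04219
  E         0.01672    0.6982      2.31   0.05651
  solve Keq expr → x = 0.04219; check Q = 326.2

[D]_eq = 0.01672 M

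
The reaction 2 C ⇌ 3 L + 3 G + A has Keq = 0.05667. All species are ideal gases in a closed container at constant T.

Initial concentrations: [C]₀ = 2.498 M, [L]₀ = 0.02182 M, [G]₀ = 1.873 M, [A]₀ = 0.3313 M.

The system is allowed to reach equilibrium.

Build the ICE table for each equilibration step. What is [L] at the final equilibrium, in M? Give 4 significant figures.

Q₀ = 3.6242e-06 vs Keq = 0.05667 ⇒ Q<K, forward
Step 1:
                   C          L          G          A
  Initial      2.498    0.02182      1.873     0.3313
  Change     -0.2421     0.3631     0.3631      0.121
  Equil        2.256     0.3849      2.236     0.4523
  solve Keq expr → x = 0.121; check Q = 0.05667

[L]_eq = 0.3849 M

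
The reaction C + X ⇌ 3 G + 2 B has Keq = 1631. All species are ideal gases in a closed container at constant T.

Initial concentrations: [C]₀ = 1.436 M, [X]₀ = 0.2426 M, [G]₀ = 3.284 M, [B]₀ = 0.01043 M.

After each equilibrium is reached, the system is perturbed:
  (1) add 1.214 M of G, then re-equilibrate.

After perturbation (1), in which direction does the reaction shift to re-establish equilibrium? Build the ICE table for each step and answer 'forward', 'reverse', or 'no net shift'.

Q₀ = 0.01106 vs Keq = 1631 ⇒ Q<K, forward
Step 1:
                    C           X           G           B
  init          1.436      0.2426       3.284     0.01043
  Δ           -0.2351     -0.2351      0.7053      0.4702
  eq            1.201    0.007489       3.989      0.4807
  solve Keq expr → x = 0.2351; check Q = 1631
Then add 1.214 M of G.
Step 2:
                    C           X           G           B
  init          1.201    0.007489       5.203      0.4807
  Δ          0.007765    0.007765     -0.0233    -0.01553
  eq            1.209     0.01525        5.18      0.4651
  solve Keq expr → x = -0.007765; check Q = 1631

Direction: reverse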